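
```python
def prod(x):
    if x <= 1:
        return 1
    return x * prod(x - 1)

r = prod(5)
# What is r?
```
Call trace:
prod(x=5)
  prod(x=4)
    prod(x=3)
      prod(x=2)
        prod(x=1)
        -> return 1
      -> return 2
    -> return 6
  -> return 24
-> return 120

Final answer: 120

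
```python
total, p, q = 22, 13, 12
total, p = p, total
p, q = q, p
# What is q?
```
Trace:
  total=22, p=13, q=12
  total=13, p=22, q=12
  total=13, p=12, q=22

Final answer: 22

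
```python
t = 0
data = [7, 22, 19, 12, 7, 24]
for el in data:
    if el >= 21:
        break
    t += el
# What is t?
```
Trace:
  t=0
  t=7, el=7
  t=7, el=22

Final answer: 7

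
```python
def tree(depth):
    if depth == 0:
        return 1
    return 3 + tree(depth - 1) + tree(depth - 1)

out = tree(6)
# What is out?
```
Call trace (a repeated sub-call is expanded the first time; later identical calls just restate its return value):
tree(depth=6)
  tree(depth=5)
    tree(depth=4)
      tree(depth=3)
        tree(depth=2)
          tree(depth=1)
            tree(depth=0)
            -> return 1
            tree(depth=0)
            -> return 1
          -> return 5
          tree(depth=1) -> return 5  (same call as traced above)
        -> return 13
        tree(depth=2) -> return 13  (same call as traced above)
      -> return 29
      tree(depth=3) -> return 29  (same call as traced above)
    -> return 61
    tree(depth=4) -> return 61  (same call as traced above)
  -> return 125
  tree(depth=5) -> return 125  (same call as traced above)
-> return 253

Final answer: 253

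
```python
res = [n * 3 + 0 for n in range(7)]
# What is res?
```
Trace:
  n=0
  n=1
  n=2
  n=3
  n=4
  n=5
  n=6
  res=[0, 3, 6, 9, 12, 15, 18]

Final answer: [0, 3, 6, 9, 12, 15, 18]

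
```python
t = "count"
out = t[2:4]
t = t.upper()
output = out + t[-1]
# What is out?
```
Trace:
  t='count'
  t='count', out='un'
  t='COUNT', out='un'
  t='COUNT', out='un', output='unT'

Final answer: 'un'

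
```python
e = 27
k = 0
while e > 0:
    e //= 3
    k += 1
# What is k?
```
Trace:
  e=27
  e=27, k=0
  e=9, k=1
  e=3, k=2
  e=1, k=3
  e=0, k=4

Final answer: 4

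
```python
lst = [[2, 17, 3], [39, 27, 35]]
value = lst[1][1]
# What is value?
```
Trace:
  lst=[[2, 17, 3], [39, 27, 35]]
  lst=[[2, 17, 3], [39, 27, 35]], value=27

Final answer: 27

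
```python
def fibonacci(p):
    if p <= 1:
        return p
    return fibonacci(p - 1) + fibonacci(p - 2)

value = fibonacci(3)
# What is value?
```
Call trace:
fibonacci(p=3)
  fibonacci(p=2)
    fibonacci(p=1)
    -> return 1
    fibonacci(p=0)
    -> return 0
  -> return 1
  fibonacci(p=1)
  -> return 1
-> return 2

Final answer: 2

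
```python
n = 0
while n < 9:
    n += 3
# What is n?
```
Trace:
  n=0
  n=3
  n=6
  n=9

Final answer: 9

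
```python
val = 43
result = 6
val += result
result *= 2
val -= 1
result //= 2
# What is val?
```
Trace:
  val=43
  val=43, result=6
  val=49, result=6
  val=49, result=12
  val=48, result=12
  val=48, result=6

Final answer: 48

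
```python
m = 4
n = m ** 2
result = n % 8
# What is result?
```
Trace:
  m=4
  m=4, n=16
  m=4, n=16, result=0

Final answer: 0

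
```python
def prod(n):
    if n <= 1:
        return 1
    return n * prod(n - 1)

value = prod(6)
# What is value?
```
Call trace:
prod(n=6)
  prod(n=5)
    prod(n=4)
      prod(n=3)
        prod(n=2)
          prod(n=1)
          -> return 1
        -> return 2
      -> return 6
    -> return 24
  -> return 120
-> return 720

Final answer: 720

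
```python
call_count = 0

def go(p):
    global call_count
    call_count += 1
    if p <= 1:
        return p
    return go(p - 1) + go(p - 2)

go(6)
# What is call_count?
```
Call trace (a repeated sub-call is expanded the first time; later identical calls just restate its return value):
go(p=6)
  go(p=5)
    go(p=4)
      go(p=3)
        go(p=2)
          go(p=1)
          -> return 1
          go(p=0)
          -> return 0
        -> return 1
        go(p=1)
        -> return 1
      -> return 2
      go(p=2) -> return 1  (same call as traced above)
    -> return 3
    go(p=3) -> return 2  (same call as traced above)
  -> return 5
  go(p=4) -> return 3  (same call as traced above)
-> return 8

call_count is incremented once per call, so count the calls in each subtree. Let C(p) = number of calls made by go(p).
C(0) = C(1) = 1 (base case, no recursion); C(p) = 1 + C(p - 1) + C(p - 2) otherwise.
C(2) = 1 + C(1) + C(0) = 1 + 1 + 1 = 3
C(3) = 1 + C(2) + C(1) = 1 + 3 + 1 = 5
C(4) = 1 + C(3) + C(2) = 1 + 5 + 3 = 9
C(5) = 1 + C(4) + C(3) = 1 + 9 + 5 = 15
C(6) = 1 + C(5) + C(4) = 1 + 15 + 9 = 25
call_count = C(6) = 25

Final answer: 25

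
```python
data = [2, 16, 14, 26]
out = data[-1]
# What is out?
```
Trace:
  data=[2, 16, 14, 26]
  data=[2, 16, 14, 26], out=26

Final answer: 26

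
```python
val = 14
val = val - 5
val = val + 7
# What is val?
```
Trace:
  val=14
  val=9
  val=16

Final answer: 16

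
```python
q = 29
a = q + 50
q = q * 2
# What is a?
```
Trace:
  q=29
  q=29, a=79
  q=58, a=79

Final answer: 79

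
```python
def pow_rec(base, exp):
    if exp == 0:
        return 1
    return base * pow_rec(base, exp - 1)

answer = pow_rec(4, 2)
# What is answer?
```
Call trace:
pow_rec(base=4, exp=2)
  pow_rec(base=4, exp=1)
    pow_rec(base=4, exp=0)
    -> return 1
  -> return 4
-> return 16

Final answer: 16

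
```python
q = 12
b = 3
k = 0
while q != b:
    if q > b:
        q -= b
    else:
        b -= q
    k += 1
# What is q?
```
Trace:
  q=12
  q=12, b=3
  q=12, b=3, k=0
  q=9, b=3, k=1
  q=6, b=3, k=2
  q=3, b=3, k=3

Final answer: 3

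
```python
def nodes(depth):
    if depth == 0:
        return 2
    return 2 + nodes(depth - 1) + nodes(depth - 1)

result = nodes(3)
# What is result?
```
Call trace (a repeated sub-call is expanded the first time; later identical calls just restate its return value):
nodes(depth=3)
  nodes(depth=2)
    nodes(depth=1)
      nodes(depth=0)
      -> return 2
      nodes(depth=0)
      -> return 2
    -> return 6
    nodes(depth=1) -> return 6  (same call as traced above)
  -> return 14
  nodes(depth=2) -> return 14  (same call as traced above)
-> return 30

Final answer: 30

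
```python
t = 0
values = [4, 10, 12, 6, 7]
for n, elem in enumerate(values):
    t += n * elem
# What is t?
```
Trace:
  t=0
  t=0, n=0, elem=4
  t=10, n=1, elem=10
  t=34, n=2, elem=12
  t=52, n=3, elem=6
  t=80, n=4, elem=7

Final answer: 80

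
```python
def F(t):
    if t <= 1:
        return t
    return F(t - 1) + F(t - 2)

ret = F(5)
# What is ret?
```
Call trace (a repeated sub-call is expanded the first time; later identical calls just restate its return value):
F(t=5)
  F(t=4)
    F(t=3)
      F(t=2)
        F(t=1)
        -> return 1
        F(t=0)
        -> return 0
      -> return 1
      F(t=1)
      -> return 1
    -> return 2
    F(t=2) -> return 1  (same call as traced above)
  -> return 3
  F(t=3) -> return 2  (same call as traced above)
-> return 5

Final answer: 5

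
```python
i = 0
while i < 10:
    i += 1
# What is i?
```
Trace:
  i=0
  i=1
  i=2
  i=3
  i=4
  i=5
  i=6
  i=7
  i=8
  i=9
  i=10

Final answer: 10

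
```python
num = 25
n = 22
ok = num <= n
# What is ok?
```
Trace:
  num=25
  num=25, n=22
  num=25, n=22, ok=False

Final answer: False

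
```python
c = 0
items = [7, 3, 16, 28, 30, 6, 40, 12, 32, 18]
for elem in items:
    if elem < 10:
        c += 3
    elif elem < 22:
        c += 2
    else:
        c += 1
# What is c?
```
Trace:
  c=0
  c=3, elem=7
  c=6, elem=3
  c=8, elem=16
  c=9, elem=28
  c=10, elem=30
  c=13, elem=6
  c=14, elem=40
  c=16, elem=12
  c=17, elem=32
  c=19, elem=18

Final answer: 19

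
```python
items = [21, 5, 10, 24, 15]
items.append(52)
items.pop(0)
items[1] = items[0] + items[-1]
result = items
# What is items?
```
Trace:
  items=[21, 5, 10, 24, 15]
  items=[21, 5, 10, 24, 15, 52]
  items=[5, 10, 24, 15, 52]
  items=[5, 57, 24, 15, 52]
  items=[5, 57, 24, 15, 52], result=[5, 57, 24, 15, 52]

Final answer: [5, 57, 24, 15, 52]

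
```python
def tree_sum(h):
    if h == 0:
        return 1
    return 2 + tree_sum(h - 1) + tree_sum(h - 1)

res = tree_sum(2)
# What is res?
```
Call trace (a repeated sub-call is expanded the first time; later identical calls just restate its return value):
tree_sum(h=2)
  tree_sum(h=1)
    tree_sum(h=0)
    -> return 1
    tree_sum(h=0)
    -> return 1
  -> return 4
  tree_sum(h=1) -> return 4  (same call as traced above)
-> return 10

Final answer: 10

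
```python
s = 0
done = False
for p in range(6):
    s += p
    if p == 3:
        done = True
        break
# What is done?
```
Trace:
  s=0
  s=0, done=False
  s=0, done=False, p=0
  s=1, done=False, p=1
  s=3, done=False, p=2
  s=6, done=True, p=3

Final answer: True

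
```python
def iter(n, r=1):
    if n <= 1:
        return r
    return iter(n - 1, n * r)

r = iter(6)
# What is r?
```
Call trace:
iter(n=6, r=1)
  iter(n=5, r=6)
    iter(n=4, r=30)
      iter(n=3, r=120)
        iter(n=2, r=360)
          iter(n=1, r=720)
          -> return 720
        -> return 720
      -> return 720
    -> return 720
  -> return 720
-> return 720

Final answer: 720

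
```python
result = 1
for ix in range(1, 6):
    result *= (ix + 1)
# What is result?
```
Trace:
  result=1
  result=2, ix=1
  result=6, ix=2
  result=24, ix=3
  result=120, ix=4
  result=720, ix=5

Final answer: 720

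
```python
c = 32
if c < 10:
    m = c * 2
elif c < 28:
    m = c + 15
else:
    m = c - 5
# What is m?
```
Trace:
  c=32
  c=32, m=27

Final answer: 27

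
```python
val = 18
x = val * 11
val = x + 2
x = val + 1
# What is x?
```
Trace:
  val=18
  val=18, x=198
  val=200, x=198
  val=200, x=201

Final answer: 201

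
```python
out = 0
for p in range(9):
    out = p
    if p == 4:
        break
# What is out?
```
Trace:
  out=0
  out=0, p=0
  out=1, p=1
  out=2, p=2
  out=3, p=3
  out=4, p=4

Final answer: 4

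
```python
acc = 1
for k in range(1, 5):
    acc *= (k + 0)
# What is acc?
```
Trace:
  acc=1
  acc=1, k=1
  acc=2, k=2
  acc=6, k=3
  acc=24, k=4

Final answer: 24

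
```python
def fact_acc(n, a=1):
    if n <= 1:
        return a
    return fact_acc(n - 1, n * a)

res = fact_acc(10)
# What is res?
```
Call trace:
fact_acc(n=10, a=1)
  fact_acc(n=9, a=10)
    fact_acc(n=8, a=90)
      fact_acc(n=7, a=720)
        fact_acc(n=6, a=5040)
          fact_acc(n=5, a=30240)
            fact_acc(n=4, a=151200)
              fact_acc(n=3, a=604800)
                fact_acc(n=2, a=1814400)
                  fact_acc(n=1, a=3628800)
                  -> return 3628800
                -> return 3628800
              -> return 3628800
            -> return 3628800
          -> return 3628800
        -> return 3628800
      -> return 3628800
    -> return 3628800
  -> return 3628800
-> return 3628800

Final answer: 3628800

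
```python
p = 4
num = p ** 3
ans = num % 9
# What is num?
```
Trace:
  p=4
  p=4, num=64
  p=4, num=64, ans=1

Final answer: 64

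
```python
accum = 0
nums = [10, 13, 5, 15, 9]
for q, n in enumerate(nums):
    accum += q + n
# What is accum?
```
Trace:
  accum=0
  accum=10, q=0, n=10
  accum=24, q=1, n=13
  accum=31, q=2, n=5
  accum=49, q=3, n=15
  accum=62, q=4, n=9

Final answer: 62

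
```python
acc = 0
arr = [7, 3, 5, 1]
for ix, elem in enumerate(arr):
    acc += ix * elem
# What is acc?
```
Trace:
  acc=0
  acc=0, ix=0, elem=7
  acc=3, ix=1, elem=3
  acc=13, ix=2, elem=5
  acc=16, ix=3, elem=1

Final answer: 16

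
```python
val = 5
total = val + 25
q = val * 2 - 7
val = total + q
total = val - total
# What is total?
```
Trace:
  val=5
  val=5, total=30
  val=5, total=30, q=3
  val=33, total=30, q=3
  val=33, total=3, q=3

Final answer: 3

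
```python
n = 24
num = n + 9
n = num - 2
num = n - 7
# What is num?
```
Trace:
  n=24
  n=24, num=33
  n=31, num=33
  n=31, num=24

Final answer: 24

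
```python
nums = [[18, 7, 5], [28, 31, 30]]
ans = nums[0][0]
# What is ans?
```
Trace:
  nums=[[18, 7, 5], [28, 31, 30]]
  nums=[[18, 7, 5], [28, 31, 30]], ans=18

Final answer: 18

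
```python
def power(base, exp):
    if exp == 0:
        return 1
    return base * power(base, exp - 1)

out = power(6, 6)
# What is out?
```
Call trace:
power(base=6, exp=6)
  power(base=6, exp=5)
    power(base=6, exp=4)
      power(base=6, exp=3)
        power(base=6, exp=2)
          power(base=6, exp=1)
            power(base=6, exp=0)
            -> return 1
          -> return 6
        -> return 36
      -> return 216
    -> return 1296
  -> return 7776
-> return 46656

Final answer: 46656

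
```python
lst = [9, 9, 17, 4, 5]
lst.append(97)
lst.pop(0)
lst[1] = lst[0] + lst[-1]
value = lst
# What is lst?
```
Trace:
  lst=[9, 9, 17, 4, 5]
  lst=[9, 9, 17, 4, 5, 97]
  lst=[9, 17, 4, 5, 97]
  lst=[9, 106, 4, 5, 97]
  lst=[9, 106, 4, 5, 97], value=[9, 106, 4, 5, 97]

Final answer: [9, 106, 4, 5, 97]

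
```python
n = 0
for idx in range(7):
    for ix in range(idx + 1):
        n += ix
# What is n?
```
Trace:
  n=0
  n=0, idx=0, ix=0
  n=0, idx=1, ix=0
  n=1, idx=1, ix=1
  n=1, idx=2, ix=0
  n=2, idx=2, ix=1
  n=4, idx=2, ix=2
  n=4, idx=3, ix=0
  n=5, idx=3, ix=1
  n=7, idx=3, ix=2
  n=10, idx=3, ix=3
  n=10, idx=4, ix=0
  n=11, idx=4, ix=1
  n=13, idx=4, ix=2
  n=16, idx=4, ix=3
  n=20, idx=4, ix=4
  n=20, idx=5, ix=0
  n=21, idx=5, ix=1
  n=23, idx=5, ix=2
  n=26, idx=5, ix=3
  n=30, idx=5, ix=4
  n=35, idx=5, ix=5
  n=35, idx=6, ix=0
  n=36, idx=6, ix=1
  n=38, idx=6, ix=2
  n=41, idx=6, ix=3
  n=45, idx=6, ix=4
  n=50, idx=6, ix=5
  n=56, idx=6, ix=6

Final answer: 56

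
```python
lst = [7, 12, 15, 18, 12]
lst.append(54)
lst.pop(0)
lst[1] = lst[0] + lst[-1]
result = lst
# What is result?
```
Trace:
  lst=[7, 12, 15, 18, 12]
  lst=[7, 12, 15, 18, 12, 54]
  lst=[12, 15, 18, 12, 54]
  lst=[12, 66, 18, 12, 54]
  lst=[12, 66, 18, 12, 54], result=[12, 66, 18, 12, 54]

Final answer: [12, 66, 18, 12, 54]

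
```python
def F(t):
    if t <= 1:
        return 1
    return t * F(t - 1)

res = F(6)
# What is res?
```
Call trace:
F(t=6)
  F(t=5)
    F(t=4)
      F(t=3)
        F(t=2)
          F(t=1)
          -> return 1
        -> return 2
      -> return 6
    -> return 24
  -> return 120
-> return 720

Final answer: 720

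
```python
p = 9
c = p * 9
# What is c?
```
Trace:
  p=9
  p=9, c=81

Final answer: 81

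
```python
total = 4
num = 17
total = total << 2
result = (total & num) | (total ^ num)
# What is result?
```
Trace:
  total=4
  total=4, num=17
  total=16, num=17
  total=16, num=17, result=17

Final answer: 17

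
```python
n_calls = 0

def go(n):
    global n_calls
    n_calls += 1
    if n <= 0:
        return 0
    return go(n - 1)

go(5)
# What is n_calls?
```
Call trace:
go(n=5)
  go(n=4)
    go(n=3)
      go(n=2)
        go(n=1)
          go(n=0)
          -> return 0
        -> return 0
      -> return 0
    -> return 0
  -> return 0
-> return 0

n_calls is incremented once per call. go is entered once for each n = 5, 4, 3, 2, 1, 0 (the n <= 0 call returns without recursing), i.e. 5 + 1 calls.
n_calls = 6

Final answer: 6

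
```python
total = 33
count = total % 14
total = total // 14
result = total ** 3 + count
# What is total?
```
Trace:
  total=33
  total=33, count=5
  total=2, count=5
  total=2, count=5, result=13

Final answer: 2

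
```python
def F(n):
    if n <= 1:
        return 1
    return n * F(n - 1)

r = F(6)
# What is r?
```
Call trace:
F(n=6)
  F(n=5)
    F(n=4)
      F(n=3)
        F(n=2)
          F(n=1)
          -> return 1
        -> return 2
      -> return 6
    -> return 24
  -> return 120
-> return 720

Final answer: 720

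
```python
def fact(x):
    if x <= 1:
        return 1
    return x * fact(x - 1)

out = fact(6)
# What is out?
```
Call trace:
fact(x=6)
  fact(x=5)
    fact(x=4)
      fact(x=3)
        fact(x=2)
          fact(x=1)
          -> return 1
        -> return 2
      -> return 6
    -> return 24
  -> return 120
-> return 720

Final answer: 720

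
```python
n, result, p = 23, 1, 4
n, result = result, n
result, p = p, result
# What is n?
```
Trace:
  n=23, result=1, p=4
  n=1, result=23, p=4
  n=1, result=4, p=23

Final answer: 1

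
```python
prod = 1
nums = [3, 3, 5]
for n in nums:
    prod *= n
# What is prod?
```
Trace:
  prod=1
  prod=3, n=3
  prod=9, n=3
  prod=45, n=5

Final answer: 45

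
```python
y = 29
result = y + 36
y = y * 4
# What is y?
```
Trace:
  y=29
  y=29, result=65
  y=116, result=65

Final answer: 116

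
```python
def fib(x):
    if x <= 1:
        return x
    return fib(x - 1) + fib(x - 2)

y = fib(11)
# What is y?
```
Call trace (a repeated sub-call is expanded the first time; later identical calls just restate its return value):
fib(x=11)
  fib(x=10)
    fib(x=9)
      fib(x=8)
        fib(x=7)
          fib(x=6)
            fib(x=5)
              fib(x=4)
                fib(x=3)
                  fib(x=2)
                    fib(x=1)
                    -> return 1
                    fib(x=0)
                    -> return 0
                  -> return 1
                  fib(x=1)
                  -> return 1
                -> return 2
                fib(x=2) -> return 1  (same call as traced above)
              -> return 3
              fib(x=3) -> return 2  (same call as traced above)
            -> return 5
            fib(x=4) -> return 3  (same call as traced above)
          -> return 8
          fib(x=5) -> return 5  (same call as traced above)
        -> return 13
        fib(x=6) -> return 8  (same call as traced above)
      -> return 21
      fib(x=7) -> return 13  (same call as traced above)
    -> return 34
    fib(x=8) -> return 21  (same call as traced above)
  -> return 55
  fib(x=9) -> return 34  (same call as traced above)
-> return 89

Final answer: 89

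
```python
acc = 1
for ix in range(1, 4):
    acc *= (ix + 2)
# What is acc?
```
Trace:
  acc=1
  acc=3, ix=1
  acc=12, ix=2
  acc=60, ix=3

Final answer: 60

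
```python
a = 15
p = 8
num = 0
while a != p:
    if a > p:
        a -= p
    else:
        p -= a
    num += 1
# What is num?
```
Trace:
  a=15
  a=15, p=8
  a=15, p=8, num=0
  a=7, p=8, num=1
  a=7, p=1, num=2
  a=6, p=1, num=3
  a=5, p=1, num=4
  a=4, p=1, num=5
  a=3, p=1, num=6
  a=2, p=1, num=7
  a=1, p=1, num=8

Final answer: 8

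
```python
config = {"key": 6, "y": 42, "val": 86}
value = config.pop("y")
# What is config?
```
Trace:
  config={'key': 6, 'y': 42, 'val': 86}
  config={'key': 6, 'val': 86}, value=42

Final answer: {'key': 6, 'val': 86}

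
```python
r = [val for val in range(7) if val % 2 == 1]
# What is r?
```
Trace:
  val=0
  val=1
  val=2
  val=3
  val=4
  val=5
  val=6
  r=[1, 3, 5]

Final answer: [1, 3, 5]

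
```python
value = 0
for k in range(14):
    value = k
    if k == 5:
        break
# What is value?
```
Trace:
  value=0
  value=0, k=0
  value=1, k=1
  value=2, k=2
  value=3, k=3
  value=4, k=4
  value=5, k=5

Final answer: 5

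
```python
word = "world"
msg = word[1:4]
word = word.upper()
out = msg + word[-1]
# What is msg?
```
Trace:
  word='world'
  word='world', msg='orl'
  word='WORLD', msg='orl'
  word='WORLD', msg='orl', out='orlD'

Final answer: 'orl'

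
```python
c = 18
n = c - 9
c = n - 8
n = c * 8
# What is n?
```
Trace:
  c=18
  c=18, n=9
  c=1, n=9
  c=1, n=8

Final answer: 8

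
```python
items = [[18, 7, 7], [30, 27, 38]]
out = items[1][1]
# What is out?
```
Trace:
  items=[[18, 7, 7], [30, 27, 38]]
  items=[[18, 7, 7], [30, 27, 38]], out=27

Final answer: 27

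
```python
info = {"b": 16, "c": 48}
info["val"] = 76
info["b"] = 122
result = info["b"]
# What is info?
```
Trace:
  info={'b': 16, 'c': 48}
  info={'b': 16, 'c': 48, 'val': 76}
  info={'b': 122, 'c': 48, 'val': 76}
  info={'b': 122, 'c': 48, 'val': 76}, result=122

Final answer: {'b': 122, 'c': 48, 'val': 76}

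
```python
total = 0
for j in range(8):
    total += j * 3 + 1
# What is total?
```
Trace:
  total=0
  total=1, j=0
  total=5, j=1
  total=12, j=2
  total=22, j=3
  total=35, j=4
  total=51, j=5
  total=70, j=6
  total=92, j=7

Final answer: 92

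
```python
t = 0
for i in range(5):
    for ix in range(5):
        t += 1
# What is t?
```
Trace:
  t=0
  t=1, i=0, ix=0
  t=2, i=0, ix=1
  t=3, i=0, ix=2
  t=4, i=0, ix=3
  t=5, i=0, ix=4
  t=6, i=1, ix=0
  t=7, i=1, ix=1
  t=8, i=1, ix=2
  t=9, i=1, ix=3
  t=10, i=1, ix=4
  t=11, i=2, ix=0
  t=12, i=2, ix=1
  t=13, i=2, ix=2
  t=14, i=2, ix=3
  t=15, i=2, ix=4
  t=16, i=3, ix=0
  t=17, i=3, ix=1
  t=18, i=3, ix=2
  t=19, i=3, ix=3
  t=20, i=3, ix=4
  t=21, i=4, ix=0
  t=22, i=4, ix=1
  t=23, i=4, ix=2
  t=24, i=4, ix=3
  t=25, i=4, ix=4

Final answer: 25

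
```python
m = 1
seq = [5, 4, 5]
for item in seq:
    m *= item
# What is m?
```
Trace:
  m=1
  m=5, item=5
  m=20, item=4
  m=100, item=5

Final answer: 100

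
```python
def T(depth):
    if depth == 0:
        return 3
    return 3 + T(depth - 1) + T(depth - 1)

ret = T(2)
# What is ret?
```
Call trace (a repeated sub-call is expanded the first time; later identical calls just restate its return value):
T(depth=2)
  T(depth=1)
    T(depth=0)
    -> return 3
    T(depth=0)
    -> return 3
  -> return 9
  T(depth=1) -> return 9  (same call as traced above)
-> return 21

Final answer: 21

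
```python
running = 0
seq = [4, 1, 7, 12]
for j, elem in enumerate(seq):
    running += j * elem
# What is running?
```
Trace:
  running=0
  running=0, j=0, elem=4
  running=1, j=1, elem=1
  running=15, j=2, elem=7
  running=51, j=3, elem=12

Final answer: 51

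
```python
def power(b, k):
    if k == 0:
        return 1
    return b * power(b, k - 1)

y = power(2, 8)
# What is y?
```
Call trace:
power(b=2, k=8)
  power(b=2, k=7)
    power(b=2, k=6)
      power(b=2, k=5)
        power(b=2, k=4)
          power(b=2, k=3)
            power(b=2, k=2)
              power(b=2, k=1)
                power(b=2, k=0)
                -> return 1
              -> return 2
            -> return 4
          -> return 8
        -> return 16
      -> return 32
    -> return 64
  -> return 128
-> return 256

Final answer: 256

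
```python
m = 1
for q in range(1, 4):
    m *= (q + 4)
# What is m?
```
Trace:
  m=1
  m=5, q=1
  m=30, q=2
  m=210, q=3

Final answer: 210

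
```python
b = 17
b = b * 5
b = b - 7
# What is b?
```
Trace:
  b=17
  b=85
  b=78

Final answer: 78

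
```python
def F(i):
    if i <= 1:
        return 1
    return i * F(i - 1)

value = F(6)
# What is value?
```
Call trace:
F(i=6)
  F(i=5)
    F(i=4)
      F(i=3)
        F(i=2)
          F(i=1)
          -> return 1
        -> return 2
      -> return 6
    -> return 24
  -> return 120
-> return 720

Final answer: 720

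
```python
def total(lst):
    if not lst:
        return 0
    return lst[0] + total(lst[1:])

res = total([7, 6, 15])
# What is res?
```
Call trace:
total(lst=[7, 6, 15])
  total(lst=[6, 15])
    total(lst=[15])
      total(lst=[])
      -> return 0
    -> return 15
  -> return 21
-> return 28

Final answer: 28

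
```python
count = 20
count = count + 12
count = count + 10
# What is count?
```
Trace:
  count=20
  count=32
  count=42

Final answer: 42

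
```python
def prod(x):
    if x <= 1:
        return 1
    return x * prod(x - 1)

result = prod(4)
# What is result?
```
Call trace:
prod(x=4)
  prod(x=3)
    prod(x=2)
      prod(x=1)
      -> return 1
    -> return 2
  -> return 6
-> return 24

Final answer: 24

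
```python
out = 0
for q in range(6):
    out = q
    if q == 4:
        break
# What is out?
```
Trace:
  out=0
  out=0, q=0
  out=1, q=1
  out=2, q=2
  out=3, q=3
  out=4, q=4

Final answer: 4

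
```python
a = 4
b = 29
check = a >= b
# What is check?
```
Trace:
  a=4
  a=4, b=29
  a=4, b=29, check=False

Final answer: False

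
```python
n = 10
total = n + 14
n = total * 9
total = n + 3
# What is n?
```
Trace:
  n=10
  n=10, total=24
  n=216, total=24
  n=216, total=219

Final answer: 216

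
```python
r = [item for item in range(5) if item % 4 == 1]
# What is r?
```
Trace:
  item=0
  item=1
  item=2
  item=3
  item=4
  r=[1]

Final answer: [1]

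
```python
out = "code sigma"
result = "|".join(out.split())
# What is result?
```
Trace:
  out='code sigma'
  out='code sigma', result='code|sigma'

Final answer: 'code|sigma'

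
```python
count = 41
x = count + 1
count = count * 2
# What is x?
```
Trace:
  count=41
  count=41, x=42
  count=82, x=42

Final answer: 42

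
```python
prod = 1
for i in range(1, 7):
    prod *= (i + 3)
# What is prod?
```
Trace:
  prod=1
  prod=4, i=1
  prod=20, i=2
  prod=120, i=3
  prod=840, i=4
  prod=6720, i=5
  prod=60480, i=6

Final answer: 60480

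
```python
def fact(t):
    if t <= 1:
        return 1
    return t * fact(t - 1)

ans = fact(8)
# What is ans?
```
Call trace:
fact(t=8)
  fact(t=7)
    fact(t=6)
      fact(t=5)
        fact(t=4)
          fact(t=3)
            fact(t=2)
              fact(t=1)
              -> return 1
            -> return 2
          -> return 6
        -> return 24
      -> return 120
    -> return 720
  -> return 5040
-> return 40320

Final answer: 40320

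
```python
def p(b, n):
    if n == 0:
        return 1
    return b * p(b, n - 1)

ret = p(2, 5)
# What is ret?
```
Call trace:
p(b=2, n=5)
  p(b=2, n=4)
    p(b=2, n=3)
      p(b=2, n=2)
        p(b=2, n=1)
          p(b=2, n=0)
          -> return 1
        -> return 2
      -> return 4
    -> return 8
  -> return 16
-> return 32

Final answer: 32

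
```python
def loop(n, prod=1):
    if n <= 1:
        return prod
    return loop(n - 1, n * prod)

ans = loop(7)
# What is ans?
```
Call trace:
loop(n=7, prod=1)
  loop(n=6, prod=7)
    loop(n=5, prod=42)
      loop(n=4, prod=210)
        loop(n=3, prod=840)
          loop(n=2, prod=2520)
            loop(n=1, prod=5040)
            -> return 5040
          -> return 5040
        -> return 5040
      -> return 5040
    -> return 5040
  -> return 5040
-> return 5040

Final answer: 5040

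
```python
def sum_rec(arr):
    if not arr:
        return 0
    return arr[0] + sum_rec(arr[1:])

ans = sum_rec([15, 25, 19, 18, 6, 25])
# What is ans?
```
Call trace:
sum_rec(arr=[15, 25, 19, 18, 6, 25])
  sum_rec(arr=[25, 19, 18, 6, 25])
    sum_rec(arr=[19, 18, 6, 25])
      sum_rec(arr=[18, 6, 25])
        sum_rec(arr=[6, 25])
          sum_rec(arr=[25])
            sum_rec(arr=[])
            -> return 0
          -> return 25
        -> return 31
      -> return 49
    -> return 68
  -> return 93
-> return 108

Final answer: 108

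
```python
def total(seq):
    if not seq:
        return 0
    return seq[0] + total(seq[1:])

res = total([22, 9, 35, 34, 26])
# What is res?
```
Call trace:
total(seq=[22, 9, 35, 34, 26])
  total(seq=[9, 35, 34, 26])
    total(seq=[35, 34, 26])
      total(seq=[34, 26])
        total(seq=[26])
          total(seq=[])
          -> return 0
        -> return 26
      -> return 60
    -> return 95
  -> return 104
-> return 126

Final answer: 126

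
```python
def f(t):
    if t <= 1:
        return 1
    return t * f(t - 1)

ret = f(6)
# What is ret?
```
Call trace:
f(t=6)
  f(t=5)
    f(t=4)
      f(t=3)
        f(t=2)
          f(t=1)
          -> return 1
        -> return 2
      -> return 6
    -> return 24
  -> return 120
-> return 720

Final answer: 720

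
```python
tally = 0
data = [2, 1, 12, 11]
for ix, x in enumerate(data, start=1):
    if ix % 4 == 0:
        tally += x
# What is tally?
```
Trace:
  tally=0
  tally=0, ix=1, x=2
  tally=0, ix=2, x=1
  tally=0, ix=3, x=12
  tally=11, ix=4, x=11

Final answer: 11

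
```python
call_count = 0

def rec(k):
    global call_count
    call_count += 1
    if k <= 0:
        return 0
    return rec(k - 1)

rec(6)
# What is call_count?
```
Call trace:
rec(k=6)
  rec(k=5)
    rec(k=4)
      rec(k=3)
        rec(k=2)
          rec(k=1)
            rec(k=0)
            -> return 0
          -> return 0
        -> return 0
      -> return 0
    -> return 0
  -> return 0
-> return 0

call_count is incremented once per call. rec is entered once for each k = 6, 5, 4, 3, 2, 1, 0 (the k <= 0 call returns without recursing), i.e. 6 + 1 calls.
call_count = 7

Final answer: 7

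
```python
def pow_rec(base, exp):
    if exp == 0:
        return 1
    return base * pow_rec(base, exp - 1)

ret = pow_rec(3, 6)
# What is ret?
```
Call trace:
pow_rec(base=3, exp=6)
  pow_rec(base=3, exp=5)
    pow_rec(base=3, exp=4)
      pow_rec(base=3, exp=3)
        pow_rec(base=3, exp=2)
          pow_rec(base=3, exp=1)
            pow_rec(base=3, exp=0)
            -> return 1
          -> return 3
        -> return 9
      -> return 27
    -> return 81
  -> return 243
-> return 729

Final answer: 729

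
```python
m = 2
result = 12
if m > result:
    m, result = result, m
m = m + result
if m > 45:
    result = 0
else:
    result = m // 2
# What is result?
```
Trace:
  m=2
  m=2, result=12
  m=2, result=12
  m=14, result=12
  m=14, result=7

Final answer: 7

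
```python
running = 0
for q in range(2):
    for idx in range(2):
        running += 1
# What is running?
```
Trace:
  running=0
  running=1, q=0, idx=0
  running=2, q=0, idx=1
  running=3, q=1, idx=0
  running=4, q=1, idx=1

Final answer: 4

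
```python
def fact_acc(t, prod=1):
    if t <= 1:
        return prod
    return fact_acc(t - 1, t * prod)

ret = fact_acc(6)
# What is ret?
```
Call trace:
fact_acc(t=6, prod=1)
  fact_acc(t=5, prod=6)
    fact_acc(t=4, prod=30)
      fact_acc(t=3, prod=120)
        fact_acc(t=2, prod=360)
          fact_acc(t=1, prod=720)
          -> return 720
        -> return 720
      -> return 720
    -> return 720
  -> return 720
-> return 720

Final answer: 720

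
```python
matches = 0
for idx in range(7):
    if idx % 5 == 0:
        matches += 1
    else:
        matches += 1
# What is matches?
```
Trace:
  matches=0
  matches=1, idx=0
  matches=2, idx=1
  matches=3, idx=2
  matches=4, idx=3
  matches=5, idx=4
  matches=6, idx=5
  matches=7, idx=6

Final answer: 7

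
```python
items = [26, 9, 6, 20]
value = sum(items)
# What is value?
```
Trace:
  items=[26, 9, 6, 20]
  items=[26, 9, 6, 20], value=61

Final answer: 61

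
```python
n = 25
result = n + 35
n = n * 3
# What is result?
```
Trace:
  n=25
  n=25, result=60
  n=75, result=60

Final answer: 60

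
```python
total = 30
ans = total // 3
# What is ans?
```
Trace:
  total=30
  total=30, ans=10

Final answer: 10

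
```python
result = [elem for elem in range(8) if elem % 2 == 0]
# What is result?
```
Trace:
  elem=0
  elem=1
  elem=2
  elem=3
  elem=4
  elem=5
  elem=6
  elem=7
  result=[0, 2, 4, 6]

Final answer: [0, 2, 4, 6]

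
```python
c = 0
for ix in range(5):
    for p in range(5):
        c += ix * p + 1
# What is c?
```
Trace:
  c=0
  c=1, ix=0, p=0
  c=2, ix=0, p=1
  c=3, ix=0, p=2
  c=4, ix=0, p=3
  c=5, ix=0, p=4
  c=6, ix=1, p=0
  c=8, ix=1, p=1
  c=11, ix=1, p=2
  c=15, ix=1, p=3
  c=20, ix=1, p=4
  c=21, ix=2, p=0
  c=24, ix=2, p=1
  c=29, ix=2, p=2
  c=36, ix=2, p=3
  c=45, ix=2, p=4
  c=46, ix=3, p=0
  c=50, ix=3, p=1
  c=57, ix=3, p=2
  c=67, ix=3, p=3
  c=80, ix=3, p=4
  c=81, ix=4, p=0
  c=86, ix=4, p=1
  c=95, ix=4, p=2
  c=108, ix=4, p=3
  c=125, ix=4, p=4

Final answer: 125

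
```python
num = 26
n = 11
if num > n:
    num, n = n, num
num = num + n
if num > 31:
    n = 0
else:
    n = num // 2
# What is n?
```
Trace:
  num=26
  num=26, n=11
  num=11, n=26
  num=37, n=26
  num=37, n=0

Final answer: 0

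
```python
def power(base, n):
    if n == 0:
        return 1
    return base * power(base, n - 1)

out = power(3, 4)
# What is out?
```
Call trace:
power(base=3, n=4)
  power(base=3, n=3)
    power(base=3, n=2)
      power(base=3, n=1)
        power(base=3, n=0)
        -> return 1
      -> return 3
    -> return 9
  -> return 27
-> return 81

Final answer: 81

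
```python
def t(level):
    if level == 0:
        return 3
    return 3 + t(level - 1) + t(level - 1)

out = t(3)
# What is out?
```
Call trace (a repeated sub-call is expanded the first time; later identical calls just restate its return value):
t(level=3)
  t(level=2)
    t(level=1)
      t(level=0)
      -> return 3
      t(level=0)
      -> return 3
    -> return 9
    t(level=1) -> return 9  (same call as traced above)
  -> return 21
  t(level=2) -> return 21  (same call as traced above)
-> return 45

Final answer: 45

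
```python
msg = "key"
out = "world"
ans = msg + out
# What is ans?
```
Trace:
  msg='key'
  msg='key', out='world'
  msg='key', out='world', ans='keyworld'

Final answer: 'keyworld'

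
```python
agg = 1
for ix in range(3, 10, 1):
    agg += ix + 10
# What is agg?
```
Trace:
  agg=1
  agg=14, ix=3
  agg=28, ix=4
  agg=43, ix=5
  agg=59, ix=6
  agg=76, ix=7
  agg=94, ix=8
  agg=113, ix=9

Final answer: 113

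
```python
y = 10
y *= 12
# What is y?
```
Trace:
  y=10
  y=120

Final answer: 120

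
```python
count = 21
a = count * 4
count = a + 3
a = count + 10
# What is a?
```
Trace:
  count=21
  count=21, a=84
  count=87, a=84
  count=87, a=97

Final answer: 97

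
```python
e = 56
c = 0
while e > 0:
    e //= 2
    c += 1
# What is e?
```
Trace:
  e=56
  e=56, c=0
  e=28, c=1
  e=14, c=2
  e=7, c=3
  e=3, c=4
  e=1, c=5
  e=0, c=6

Final answer: 0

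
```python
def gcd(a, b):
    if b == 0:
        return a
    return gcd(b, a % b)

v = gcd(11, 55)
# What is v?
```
Call trace:
gcd(a=11, b=55)
  gcd(a=55, b=11)
    gcd(a=11, b=0)
    -> return 11
  -> return 11
-> return 11

Final answer: 11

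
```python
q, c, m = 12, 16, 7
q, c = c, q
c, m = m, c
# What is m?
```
Trace:
  q=12, c=16, m=7
  q=16, c=12, m=7
  q=16, c=7, m=12

Final answer: 12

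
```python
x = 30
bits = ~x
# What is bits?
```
Trace:
  x=30
  x=30, bits=-31

Final answer: -31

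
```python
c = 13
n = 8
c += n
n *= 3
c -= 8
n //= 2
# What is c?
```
Trace:
  c=13
  c=13, n=8
  c=21, n=8
  c=21, n=24
  c=13, n=24
  c=13, n=12

Final answer: 13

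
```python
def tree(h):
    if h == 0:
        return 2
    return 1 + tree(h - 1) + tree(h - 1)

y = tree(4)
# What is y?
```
Call trace (a repeated sub-call is expanded the first time; later identical calls just restate its return value):
tree(h=4)
  tree(h=3)
    tree(h=2)
      tree(h=1)
        tree(h=0)
        -> return 2
        tree(h=0)
        -> return 2
      -> return 5
      tree(h=1) -> return 5  (same call as traced above)
    -> return 11
    tree(h=2) -> return 11  (same call as traced above)
  -> return 23
  tree(h=3) -> return 23  (same call as traced above)
-> return 47

Final answer: 47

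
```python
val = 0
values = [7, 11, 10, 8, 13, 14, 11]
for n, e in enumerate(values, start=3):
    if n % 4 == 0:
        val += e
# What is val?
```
Trace:
  val=0
  val=0, n=3, e=7
  val=11, n=4, e=11
  val=11, n=5, e=10
  val=11, n=6, e=8
  val=11, n=7, e=13
  val=25, n=8, e=14
  val=25, n=9, e=11

Final answer: 25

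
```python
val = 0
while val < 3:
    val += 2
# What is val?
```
Trace:
  val=0
  val=2
  val=4

Final answer: 4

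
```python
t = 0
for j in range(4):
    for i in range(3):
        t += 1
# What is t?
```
Trace:
  t=0
  t=1, j=0, i=0
  t=2, j=0, i=1
  t=3, j=0, i=2
  t=4, j=1, i=0
  t=5, j=1, i=1
  t=6, j=1, i=2
  t=7, j=2, i=0
  t=8, j=2, i=1
  t=9, j=2, i=2
  t=10, j=3, i=0
  t=11, j=3, i=1
  t=12, j=3, i=2

Final answer: 12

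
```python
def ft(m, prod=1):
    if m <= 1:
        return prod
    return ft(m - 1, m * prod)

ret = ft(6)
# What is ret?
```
Call trace:
ft(m=6, prod=1)
  ft(m=5, prod=6)
    ft(m=4, prod=30)
      ft(m=3, prod=120)
        ft(m=2, prod=360)
          ft(m=1, prod=720)
          -> return 720
        -> return 720
      -> return 720
    -> return 720
  -> return 720
-> return 720

Final answer: 720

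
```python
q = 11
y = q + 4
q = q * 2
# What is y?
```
Trace:
  q=11
  q=11, y=15
  q=22, y=15

Final answer: 15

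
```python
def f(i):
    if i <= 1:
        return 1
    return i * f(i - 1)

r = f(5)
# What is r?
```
Call trace:
f(i=5)
  f(i=4)
    f(i=3)
      f(i=2)
        f(i=1)
        -> return 1
      -> return 2
    -> return 6
  -> return 24
-> return 120

Final answer: 120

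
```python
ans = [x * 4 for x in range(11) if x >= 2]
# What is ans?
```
Trace:
  x=0
  x=1
  x=2
  x=3
  x=4
  x=5
  x=6
  x=7
  x=8
  x=9
  x=10
  ans=[8, 12, 16, 20, 24, 28, 32, 36, 40]

Final answer: [8, 12, 16, 20, 24, 28, 32, 36, 40]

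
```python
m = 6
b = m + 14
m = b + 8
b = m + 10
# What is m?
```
Trace:
  m=6
  m=6, b=20
  m=28, b=20
  m=28, b=38

Final answer: 28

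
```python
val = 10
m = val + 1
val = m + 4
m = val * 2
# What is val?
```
Trace:
  val=10
  val=10, m=11
  val=15, m=11
  val=15, m=30

Final answer: 15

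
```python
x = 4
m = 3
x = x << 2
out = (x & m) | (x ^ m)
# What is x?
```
Trace:
  x=4
  x=4, m=3
  x=16, m=3
  x=16, m=3, out=19

Final answer: 16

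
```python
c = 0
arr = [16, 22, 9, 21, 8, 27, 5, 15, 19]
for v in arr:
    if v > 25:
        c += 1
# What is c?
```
Trace:
  c=0
  c=0, v=16
  c=0, v=22
  c=0, v=9
  c=0, v=21
  c=0, v=8
  c=1, v=27
  c=1, v=5
  c=1, v=15
  c=1, v=19

Final answer: 1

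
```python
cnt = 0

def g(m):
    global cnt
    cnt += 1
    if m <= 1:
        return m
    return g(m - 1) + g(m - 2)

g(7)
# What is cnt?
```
Call trace (a repeated sub-call is expanded the first time; later identical calls just restate its return value):
g(m=7)
  g(m=6)
    g(m=5)
      g(m=4)
        g(m=3)
          g(m=2)
            g(m=1)
            -> return 1
            g(m=0)
            -> return 0
          -> return 1
          g(m=1)
          -> return 1
        -> return 2
        g(m=2) -> return 1  (same call as traced above)
      -> return 3
      g(m=3) -> return 2  (same call as traced above)
    -> return 5
    g(m=4) -> return 3  (same call as traced above)
  -> return 8
  g(m=5) -> return 5  (same call as traced above)
-> return 13

cnt is incremented once per call, so count the calls in each subtree. Let C(m) = number of calls made by g(m).
C(0) = C(1) = 1 (base case, no recursion); C(m) = 1 + C(m - 1) + C(m - 2) otherwise.
C(2) = 1 + C(1) + C(0) = 1 + 1 + 1 = 3
C(3) = 1 + C(2) + C(1) = 1 + 3 + 1 = 5
C(4) = 1 + C(3) + C(2) = 1 + 5 + 3 = 9
C(5) = 1 + C(4) + C(3) = 1 + 9 + 5 = 15
C(6) = 1 + C(5) + C(4) = 1 + 15 + 9 = 25
C(7) = 1 + C(6) + C(5) = 1 + 25 + 15 = 41
cnt = C(7) = 41

Final answer: 41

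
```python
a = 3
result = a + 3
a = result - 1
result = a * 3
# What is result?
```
Trace:
  a=3
  a=3, result=6
  a=5, result=6
  a=5, result=15

Final answer: 15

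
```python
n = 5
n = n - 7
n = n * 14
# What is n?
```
Trace:
  n=5
  n=-2
  n=-28

Final answer: -28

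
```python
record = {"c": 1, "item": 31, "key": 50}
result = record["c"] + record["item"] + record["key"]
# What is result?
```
Trace:
  record={'c': 1, 'item': 31, 'key': 50}
  record={'c': 1, 'item': 31, 'key': 50}, result=82

Final answer: 82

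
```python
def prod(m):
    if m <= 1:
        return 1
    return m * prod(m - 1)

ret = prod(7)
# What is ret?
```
Call trace:
prod(m=7)
  prod(m=6)
    prod(m=5)
      prod(m=4)
        prod(m=3)
          prod(m=2)
            prod(m=1)
            -> return 1
          -> return 2
        -> return 6
      -> return 24
    -> return 120
  -> return 720
-> return 5040

Final answer: 5040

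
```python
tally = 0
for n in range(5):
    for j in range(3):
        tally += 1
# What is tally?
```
Trace:
  tally=0
  tally=1, n=0, j=0
  tally=2, n=0, j=1
  tally=3, n=0, j=2
  tally=4, n=1, j=0
  tally=5, n=1, j=1
  tally=6, n=1, j=2
  tally=7, n=2, j=0
  tally=8, n=2, j=1
  tally=9, n=2, j=2
  tally=10, n=3, j=0
  tally=11, n=3, j=1
  tally=12, n=3, j=2
  tally=13, n=4, j=0
  tally=14, n=4, j=1
  tally=15, n=4, j=2

Final answer: 15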